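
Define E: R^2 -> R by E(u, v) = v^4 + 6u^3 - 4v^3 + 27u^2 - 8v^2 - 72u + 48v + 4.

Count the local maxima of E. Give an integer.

E separates as a function of u plus a function of v, so ∇E=0 decouples.
∂E/∂u = 18(u - 1)(u + 4) = 0 at u ∈ {-4, 1}; ∂E/∂v = 4(v - 3)(v - 2)(v + 2) = 0 at v ∈ {-2, 2, 3}.
The Hessian is diagonal: diag(E_uu, E_vv). Second derivatives: E_uu(-4)=-90, E_uu(1)=90; E_vv(-2)=80, E_vv(2)=-16, E_vv(3)=20.
Local maxima occur where both diagonal entries negative: (-4, 2). Count: 1.

1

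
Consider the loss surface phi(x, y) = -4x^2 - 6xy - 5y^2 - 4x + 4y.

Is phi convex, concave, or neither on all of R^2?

concave

phi is quadratic, so its Hessian is the constant matrix H = [[-8, -6], [-6, -10]].
det(H) = 44, tr(H) = -18.
det(H) > 0 and tr(H) < 0, so H is negative definite everywhere: concave.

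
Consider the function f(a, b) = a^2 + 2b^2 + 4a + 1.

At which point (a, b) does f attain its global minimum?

f(a,b) separates as P(a) + Q(b) + 1, so its minimum is min P + min Q + 1.
P'(a) = 2a + 4 vanishes at a ∈ {-2}; Q'(b) = 4b vanishes at b ∈ {0}.
Local minima of P (where P''>0): P(-2)=-4. Local minima of Q: Q(0)=0.
So the global minimum of f is P(-2) + Q(0) + 1 = -4 + 0 + 1 = -3, attained at (-2, 0).

(-2, 0)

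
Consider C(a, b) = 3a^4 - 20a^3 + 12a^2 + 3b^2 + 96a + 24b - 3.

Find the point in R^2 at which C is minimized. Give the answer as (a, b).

(-1, -4)

C(a,b) separates as P(a) + Q(b) − 3, so its minimum is min P + min Q − 3.
P'(a) = 12(a - 4)(a - 2)(a + 1) vanishes at a ∈ {-1, 2, 4}; Q'(b) = 6b + 24 vanishes at b ∈ {-4}.
Local minima of P (where P''>0): P(-1)=-61, P(4)=64. Local minima of Q: Q(-4)=-48.
So the global minimum of C is P(-1) + Q(-4) − 3 = -61 − 48 − 3 = -112, attained at (-1, -4).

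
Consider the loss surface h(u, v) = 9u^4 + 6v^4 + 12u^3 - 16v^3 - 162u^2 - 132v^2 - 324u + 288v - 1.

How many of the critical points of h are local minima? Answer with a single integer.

h separates as a function of u plus a function of v, so ∇h=0 decouples.
∂h/∂u = 36(u - 3)(u + 1)(u + 3) = 0 at u ∈ {-3, -1, 3}; ∂h/∂v = 24(v - 4)(v - 1)(v + 3) = 0 at v ∈ {-3, 1, 4}.
The Hessian is diagonal: diag(h_uu, h_vv). Second derivatives: h_uu(-3)=432, h_uu(-1)=-288, h_uu(3)=864; h_vv(-3)=672, h_vv(1)=-288, h_vv(4)=504.
Local minima occur where both diagonal entries positive: (-3, -3), (-3, 4), (3, -3), (3, 4). Count: 4.

4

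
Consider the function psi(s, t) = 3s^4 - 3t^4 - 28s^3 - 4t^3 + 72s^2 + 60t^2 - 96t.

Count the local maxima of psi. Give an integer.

psi separates as a function of s plus a function of t, so ∇psi=0 decouples.
∂psi/∂s = 12s(s - 4)(s - 3) = 0 at s ∈ {0, 3, 4}; ∂psi/∂t = -12(t - 2)(t - 1)(t + 4) = 0 at t ∈ {-4, 1, 2}.
The Hessian is diagonal: diag(psi_ss, psi_tt). Second derivatives: psi_ss(0)=144, psi_ss(3)=-36, psi_ss(4)=48; psi_tt(-4)=-360, psi_tt(1)=60, psi_tt(2)=-72.
Local maxima occur where both diagonal entries negative: (3, -4), (3, 2). Count: 2.

2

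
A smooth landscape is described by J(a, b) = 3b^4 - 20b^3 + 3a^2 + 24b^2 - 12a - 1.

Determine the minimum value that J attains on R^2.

J(a,b) separates as P(a) + Q(b) − 1, so its minimum is min P + min Q − 1.
P'(a) = 6a - 12 vanishes at a ∈ {2}; Q'(b) = 12b(b - 4)(b - 1) vanishes at b ∈ {0, 1, 4}.
Local minima of P (where P''>0): P(2)=-12. Local minima of Q: Q(0)=0, Q(4)=-128.
So the global minimum of J is P(2) + Q(4) − 1 = -12 − 128 − 1 = -141, attained at (2, 4).

-141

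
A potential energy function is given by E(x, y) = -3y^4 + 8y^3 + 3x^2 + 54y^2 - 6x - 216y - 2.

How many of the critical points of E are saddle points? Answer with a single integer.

E separates as a function of x plus a function of y, so ∇E=0 decouples.
∂E/∂x = 6(x - 1) = 0 at x ∈ {1}; ∂E/∂y = -12(y - 3)(y - 2)(y + 3) = 0 at y ∈ {-3, 2, 3}.
The Hessian is diagonal: diag(E_xx, E_yy). Second derivatives: E_xx(1)=6; E_yy(-3)=-360, E_yy(2)=60, E_yy(3)=-72.
Saddle points occur where the two diagonal entries have opposite signs: (1, -3), (1, 3). Count: 2.

2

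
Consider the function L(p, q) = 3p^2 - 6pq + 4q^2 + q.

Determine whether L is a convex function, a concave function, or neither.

L is quadratic, so its Hessian is the constant matrix H = [[6, -6], [-6, 8]].
det(H) = 12, tr(H) = 14.
det(H) > 0 and tr(H) > 0, so H is positive definite everywhere: convex.

convex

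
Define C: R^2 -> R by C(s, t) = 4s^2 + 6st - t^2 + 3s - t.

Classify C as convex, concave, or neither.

neither

C is quadratic, so its Hessian is the constant matrix H = [[8, 6], [6, -2]].
det(H) = -52, tr(H) = 6.
det(H) < 0, so H is indefinite: neither convex nor concave.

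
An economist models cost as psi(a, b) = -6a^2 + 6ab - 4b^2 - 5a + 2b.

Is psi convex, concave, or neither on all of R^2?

psi is quadratic, so its Hessian is the constant matrix H = [[-12, 6], [6, -8]].
det(H) = 60, tr(H) = -20.
det(H) > 0 and tr(H) < 0, so H is negative definite everywhere: concave.

concave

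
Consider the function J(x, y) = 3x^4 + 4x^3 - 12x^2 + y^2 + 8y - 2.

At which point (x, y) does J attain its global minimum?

(-2, -4)

J(x,y) separates as P(x) + Q(y) − 2, so its minimum is min P + min Q − 2.
P'(x) = 12x(x - 1)(x + 2) vanishes at x ∈ {-2, 0, 1}; Q'(y) = 2y + 8 vanishes at y ∈ {-4}.
Local minima of P (where P''>0): P(-2)=-32, P(1)=-5. Local minima of Q: Q(-4)=-16.
So the global minimum of J is P(-2) + Q(-4) − 2 = -32 − 16 − 2 = -50, attained at (-2, -4).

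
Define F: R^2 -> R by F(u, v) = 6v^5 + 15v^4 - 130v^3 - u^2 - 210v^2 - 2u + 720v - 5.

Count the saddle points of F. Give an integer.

2

F separates as a function of u plus a function of v, so ∇F=0 decouples.
∂F/∂u = -2(u + 1) = 0 at u ∈ {-1}; ∂F/∂v = 30(v - 3)(v - 1)(v + 2)(v + 4) = 0 at v ∈ {-4, -2, 1, 3}.
The Hessian is diagonal: diag(F_uu, F_vv). Second derivatives: F_uu(-1)=-2; F_vv(-4)=-2100, F_vv(-2)=900, F_vv(1)=-900, F_vv(3)=2100.
Saddle points occur where the two diagonal entries have opposite signs: (-1, -2), (-1, 3). Count: 2.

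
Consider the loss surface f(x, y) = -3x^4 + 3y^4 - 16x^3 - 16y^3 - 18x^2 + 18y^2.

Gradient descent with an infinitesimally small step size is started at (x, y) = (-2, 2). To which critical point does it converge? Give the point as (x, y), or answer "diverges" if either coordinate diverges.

(-1, 3)

f is separable, so gradient descent decouples: x follows -∂f/∂x, y follows -∂f/∂y.
∂f/∂x = -12x(x + 1)(x + 3); at x=-2 this is -24, so x increases.
∂f/∂y = 12y(y - 3)(y - 1); at y=2 this is -24, so y increases.
x converges to its nearest critical value -1 (a local min of the x-part); y converges to 3. The iterate converges to (-1, 3).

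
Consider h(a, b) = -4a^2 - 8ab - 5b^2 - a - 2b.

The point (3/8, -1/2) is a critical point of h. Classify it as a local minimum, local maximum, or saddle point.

local maximum

The Hessian of h is constant: H = [[-8, -8], [-8, -10]].
det(H) = (-8)·(-10) − (-8)² = 16.
det(H) > 0 and tr(H) = -18 < 0, so H is negative definite and the point is a local maximum.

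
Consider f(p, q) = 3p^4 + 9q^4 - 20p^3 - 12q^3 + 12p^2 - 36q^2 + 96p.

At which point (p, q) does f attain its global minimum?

(-1, 2)

f(p,q) separates as A(p) + B(q), so its minimum is min A + min B.
A'(p) = 12(p - 4)(p - 2)(p + 1) vanishes at p ∈ {-1, 2, 4}; B'(q) = 36q(q - 2)(q + 1) vanishes at q ∈ {-1, 0, 2}.
Local minima of A (where A''>0): A(-1)=-61, A(4)=64. Local minima of B: B(-1)=-15, B(2)=-96.
So the global minimum of f is A(-1) + B(2) = -61 − 96 = -157, attained at (-1, 2).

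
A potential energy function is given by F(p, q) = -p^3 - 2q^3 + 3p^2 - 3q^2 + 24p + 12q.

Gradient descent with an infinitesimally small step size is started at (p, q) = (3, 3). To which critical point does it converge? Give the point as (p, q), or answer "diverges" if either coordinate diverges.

diverges

F is separable, so gradient descent decouples: p follows -∂F/∂p, q follows -∂F/∂q.
∂F/∂p = -3(p - 4)(p + 2); at p=3 this is 15, so p decreases.
∂F/∂q = -6(q - 1)(q + 2); at q=3 this is -60, so q increases.
The q-coordinate has no critical point in that direction and runs off to infinity.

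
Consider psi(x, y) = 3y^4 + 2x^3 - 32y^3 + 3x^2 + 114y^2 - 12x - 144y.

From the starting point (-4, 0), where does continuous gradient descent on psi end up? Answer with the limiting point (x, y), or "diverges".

diverges

psi is separable, so gradient descent decouples: x follows -∂psi/∂x, y follows -∂psi/∂y.
∂psi/∂x = 6(x - 1)(x + 2); at x=-4 this is 60, so x decreases.
∂psi/∂y = 12(y - 4)(y - 3)(y - 1); at y=0 this is -144, so y increases.
The x-coordinate has no critical point in that direction and runs off to infinity.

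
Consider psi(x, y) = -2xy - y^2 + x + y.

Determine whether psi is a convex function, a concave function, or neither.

psi is quadratic, so its Hessian is the constant matrix H = [[0, -2], [-2, -2]].
det(H) = -4, tr(H) = -2.
det(H) < 0, so H is indefinite: neither convex nor concave.

neither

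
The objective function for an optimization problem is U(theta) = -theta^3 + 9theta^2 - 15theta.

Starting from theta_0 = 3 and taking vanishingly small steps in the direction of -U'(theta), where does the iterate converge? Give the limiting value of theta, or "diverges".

U'(theta) = -3(theta - 5)(theta - 1), so U'(3) = 12.
Gradient descent moves in the -U' direction, i.e. theta is decreasing.
The nearest critical point in that direction is theta = 1, where U'' = 12 > 0 (a local minimum). The iterate converges there.

1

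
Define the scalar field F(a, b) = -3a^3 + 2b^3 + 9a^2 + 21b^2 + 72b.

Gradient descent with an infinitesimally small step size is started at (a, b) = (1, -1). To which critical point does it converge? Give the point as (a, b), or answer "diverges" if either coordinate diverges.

(0, -3)

F is separable, so gradient descent decouples: a follows -∂F/∂a, b follows -∂F/∂b.
∂F/∂a = -9a(a - 2); at a=1 this is 9, so a decreases.
∂F/∂b = 6(b + 3)(b + 4); at b=-1 this is 36, so b decreases.
a converges to its nearest critical value 0 (a local min of the a-part); b converges to -3. The iterate converges to (0, -3).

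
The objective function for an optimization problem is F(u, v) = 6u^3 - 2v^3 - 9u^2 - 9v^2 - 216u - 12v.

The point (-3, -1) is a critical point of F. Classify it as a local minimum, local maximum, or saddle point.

The mixed partial ∂²F/∂u∂v is 0, so the Hessian at any point is diag(F_uu, F_vv) = diag(18(2u - 1), -6(2v + 3)).
At (-3, -1): H = diag(-126, -6).
Both eigenvalues are negative, so H is negative definite: a local maximum.

local maximum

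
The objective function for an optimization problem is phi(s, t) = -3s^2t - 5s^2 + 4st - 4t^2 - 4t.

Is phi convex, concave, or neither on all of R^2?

The term -3s^2t is cubic, so the Hessian is not constant.
∂²phi/∂s² = -6t - 10, which takes both signs as t varies (negative for sufficiently large t). A diagonal entry of the Hessian changing sign means the Hessian is neither positive- nor negative-semidefinite on all of R^2.

neither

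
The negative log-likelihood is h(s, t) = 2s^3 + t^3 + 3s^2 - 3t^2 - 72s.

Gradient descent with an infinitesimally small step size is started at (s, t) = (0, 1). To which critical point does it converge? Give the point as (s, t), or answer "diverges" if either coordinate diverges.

h is separable, so gradient descent decouples: s follows -∂h/∂s, t follows -∂h/∂t.
∂h/∂s = 6(s - 3)(s + 4); at s=0 this is -72, so s increases.
∂h/∂t = 3t(t - 2); at t=1 this is -3, so t increases.
s converges to its nearest critical value 3 (a local min of the s-part); t converges to 2. The iterate converges to (3, 2).

(3, 2)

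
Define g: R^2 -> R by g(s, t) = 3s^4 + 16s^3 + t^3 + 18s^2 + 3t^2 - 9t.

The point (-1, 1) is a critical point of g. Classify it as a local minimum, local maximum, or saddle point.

The mixed partial ∂²g/∂s∂t is 0, so the Hessian at any point is diag(g_ss, g_tt) = diag(12(3s^2 + 8s + 3), 6(t + 1)).
At (-1, 1): H = diag(-24, 12).
The eigenvalues have opposite signs, so H is indefinite: a saddle point.

saddle point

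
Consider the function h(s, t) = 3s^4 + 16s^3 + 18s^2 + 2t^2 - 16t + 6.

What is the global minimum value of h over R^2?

-53

h(s,t) separates as P(s) + Q(t) + 6, so its minimum is min P + min Q + 6.
P'(s) = 12s(s + 1)(s + 3) vanishes at s ∈ {-3, -1, 0}; Q'(t) = 4(t - 4) vanishes at t ∈ {4}.
Local minima of P (where P''>0): P(-3)=-27, P(0)=0. Local minima of Q: Q(4)=-32.
So the global minimum of h is P(-3) + Q(4) + 6 = -27 − 32 + 6 = -53, attained at (-3, 4).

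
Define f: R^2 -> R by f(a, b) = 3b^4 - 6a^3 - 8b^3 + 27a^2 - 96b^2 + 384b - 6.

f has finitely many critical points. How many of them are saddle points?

f separates as a function of a plus a function of b, so ∇f=0 decouples.
∂f/∂a = -18a(a - 3) = 0 at a ∈ {0, 3}; ∂f/∂b = 12(b - 4)(b - 2)(b + 4) = 0 at b ∈ {-4, 2, 4}.
The Hessian is diagonal: diag(f_aa, f_bb). Second derivatives: f_aa(0)=54, f_aa(3)=-54; f_bb(-4)=576, f_bb(2)=-144, f_bb(4)=192.
Saddle points occur where the two diagonal entries have opposite signs: (0, 2), (3, -4), (3, 4). Count: 3.

3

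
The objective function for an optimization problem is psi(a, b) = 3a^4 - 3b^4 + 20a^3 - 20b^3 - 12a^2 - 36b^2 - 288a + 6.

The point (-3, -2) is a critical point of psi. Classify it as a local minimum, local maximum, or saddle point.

The mixed partial ∂²psi/∂a∂b is 0, so the Hessian at any point is diag(psi_aa, psi_bb) = diag(12(3a^2 + 10a - 2), -12(3b^2 + 10b + 6)).
At (-3, -2): H = diag(-60, 24).
The eigenvalues have opposite signs, so H is indefinite: a saddle point.

saddle point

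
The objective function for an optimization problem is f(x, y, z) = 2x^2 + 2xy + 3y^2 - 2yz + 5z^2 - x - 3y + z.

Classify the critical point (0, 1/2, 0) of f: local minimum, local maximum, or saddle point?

local minimum

The Hessian is constant: H = [[4, 2, 0], [2, 6, -2], [0, -2, 10]].
Leading principal minors: Δ₁ = 4, Δ₂ = 20, Δ₃ = 184.
All leading minors are positive, so H is positive definite: a local minimum.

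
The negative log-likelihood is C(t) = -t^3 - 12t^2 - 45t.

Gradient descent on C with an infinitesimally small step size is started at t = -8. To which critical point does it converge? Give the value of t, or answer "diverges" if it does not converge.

C'(t) = -3(t + 3)(t + 5), so C'(-8) = -45.
Gradient descent moves in the -C' direction, i.e. t is increasing.
The nearest critical point in that direction is t = -5, where C'' = 6 > 0 (a local minimum). The iterate converges there.

-5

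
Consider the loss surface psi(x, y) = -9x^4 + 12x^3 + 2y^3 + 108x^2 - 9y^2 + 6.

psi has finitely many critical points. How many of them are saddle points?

3

psi separates as a function of x plus a function of y, so ∇psi=0 decouples.
∂psi/∂x = -36x(x - 3)(x + 2) = 0 at x ∈ {-2, 0, 3}; ∂psi/∂y = 6y(y - 3) = 0 at y ∈ {0, 3}.
The Hessian is diagonal: diag(psi_xx, psi_yy). Second derivatives: psi_xx(-2)=-360, psi_xx(0)=216, psi_xx(3)=-540; psi_yy(0)=-18, psi_yy(3)=18.
Saddle points occur where the two diagonal entries have opposite signs: (-2, 3), (0, 0), (3, 3). Count: 3.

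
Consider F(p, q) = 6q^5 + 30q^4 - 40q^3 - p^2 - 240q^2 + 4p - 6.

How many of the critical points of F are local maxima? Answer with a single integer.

2

F separates as a function of p plus a function of q, so ∇F=0 decouples.
∂F/∂p = -2(p - 2) = 0 at p ∈ {2}; ∂F/∂q = 30q(q - 2)(q + 2)(q + 4) = 0 at q ∈ {-4, -2, 0, 2}.
The Hessian is diagonal: diag(F_pp, F_qq). Second derivatives: F_pp(2)=-2; F_qq(-4)=-1440, F_qq(-2)=480, F_qq(0)=-480, F_qq(2)=1440.
Local maxima occur where both diagonal entries negative: (2, -4), (2, 0). Count: 2.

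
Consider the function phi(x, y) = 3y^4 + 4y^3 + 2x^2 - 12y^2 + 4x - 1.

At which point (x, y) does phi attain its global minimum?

(-1, -2)

phi(x,y) separates as P(x) + Q(y) − 1, so its minimum is min P + min Q − 1.
P'(x) = 4x + 4 vanishes at x ∈ {-1}; Q'(y) = 12y(y - 1)(y + 2) vanishes at y ∈ {-2, 0, 1}.
Local minima of P (where P''>0): P(-1)=-2. Local minima of Q: Q(-2)=-32, Q(1)=-5.
So the global minimum of phi is P(-1) + Q(-2) − 1 = -2 − 32 − 1 = -35, attained at (-1, -2).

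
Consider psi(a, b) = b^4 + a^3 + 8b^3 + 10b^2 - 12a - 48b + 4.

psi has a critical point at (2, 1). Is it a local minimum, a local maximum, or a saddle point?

The mixed partial ∂²psi/∂a∂b is 0, so the Hessian at any point is diag(psi_aa, psi_bb) = diag(6a, 4(3b^2 + 12b + 5)).
At (2, 1): H = diag(12, 80).
Both eigenvalues are positive, so H is positive definite: a local minimum.

local minimum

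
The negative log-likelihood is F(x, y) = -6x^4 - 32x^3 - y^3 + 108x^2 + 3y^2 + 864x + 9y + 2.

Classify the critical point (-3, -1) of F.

The mixed partial ∂²F/∂x∂y is 0, so the Hessian at any point is diag(F_xx, F_yy) = diag(24(-3x^2 - 8x + 9), 6(-y + 1)).
At (-3, -1): H = diag(144, 12).
Both eigenvalues are positive, so H is positive definite: a local minimum.

local minimum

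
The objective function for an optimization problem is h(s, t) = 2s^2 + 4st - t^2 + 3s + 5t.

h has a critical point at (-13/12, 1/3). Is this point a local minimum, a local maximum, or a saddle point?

The Hessian of h is constant: H = [[4, 4], [4, -2]].
det(H) = 4·(-2) − 4² = -24.
Since det(H) < 0, H is indefinite and the critical point is a saddle point.

saddle point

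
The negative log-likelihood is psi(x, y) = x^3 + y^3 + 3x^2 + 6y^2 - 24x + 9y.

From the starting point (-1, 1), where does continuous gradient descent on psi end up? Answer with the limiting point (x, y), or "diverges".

(2, -1)

psi is separable, so gradient descent decouples: x follows -∂psi/∂x, y follows -∂psi/∂y.
∂psi/∂x = 3(x - 2)(x + 4); at x=-1 this is -27, so x increases.
∂psi/∂y = 3(y + 1)(y + 3); at y=1 this is 24, so y decreases.
x converges to its nearest critical value 2 (a local min of the x-part); y converges to -1. The iterate converges to (2, -1).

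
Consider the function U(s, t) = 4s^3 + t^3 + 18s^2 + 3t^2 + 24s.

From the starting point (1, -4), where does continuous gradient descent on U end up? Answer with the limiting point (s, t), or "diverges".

U is separable, so gradient descent decouples: s follows -∂U/∂s, t follows -∂U/∂t.
∂U/∂s = 12(s + 1)(s + 2); at s=1 this is 72, so s decreases.
∂U/∂t = 3t(t + 2); at t=-4 this is 24, so t decreases.
The t-coordinate has no critical point in that direction and runs off to infinity.

diverges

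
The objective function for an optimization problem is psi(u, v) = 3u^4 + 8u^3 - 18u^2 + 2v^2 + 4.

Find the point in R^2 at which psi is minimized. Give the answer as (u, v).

(-3, 0)

psi(u,v) separates as P(u) + Q(v) + 4, so its minimum is min P + min Q + 4.
P'(u) = 12u(u - 1)(u + 3) vanishes at u ∈ {-3, 0, 1}; Q'(v) = 4v vanishes at v ∈ {0}.
Local minima of P (where P''>0): P(-3)=-135, P(1)=-7. Local minima of Q: Q(0)=0.
So the global minimum of psi is P(-3) + Q(0) + 4 = -135 + 0 + 4 = -131, attained at (-3, 0).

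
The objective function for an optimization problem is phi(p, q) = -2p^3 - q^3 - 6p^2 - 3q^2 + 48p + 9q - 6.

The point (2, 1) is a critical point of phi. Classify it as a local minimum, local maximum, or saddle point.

local maximum

The mixed partial ∂²phi/∂p∂q is 0, so the Hessian at any point is diag(phi_pp, phi_qq) = diag(-12(p + 1), -6(q + 1)).
At (2, 1): H = diag(-36, -12).
Both eigenvalues are negative, so H is negative definite: a local maximum.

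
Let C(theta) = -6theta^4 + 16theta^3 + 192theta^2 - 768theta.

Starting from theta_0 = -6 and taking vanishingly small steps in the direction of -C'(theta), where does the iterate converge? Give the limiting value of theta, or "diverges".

diverges

C'(theta) = -24(theta - 4)(theta - 2)(theta + 4), so C'(-6) = 3840.
Gradient descent moves in the -C' direction, i.e. theta is decreasing.
There is no critical point below theta=-6, and C' keeps the same sign, so the iterate runs off to −∞.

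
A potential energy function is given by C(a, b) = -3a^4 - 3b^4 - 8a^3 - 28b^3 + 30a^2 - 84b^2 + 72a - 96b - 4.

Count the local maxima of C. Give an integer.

4

C separates as a function of a plus a function of b, so ∇C=0 decouples.
∂C/∂a = -12(a - 2)(a + 1)(a + 3) = 0 at a ∈ {-3, -1, 2}; ∂C/∂b = -12(b + 1)(b + 2)(b + 4) = 0 at b ∈ {-4, -2, -1}.
The Hessian is diagonal: diag(C_aa, C_bb). Second derivatives: C_aa(-3)=-120, C_aa(-1)=72, C_aa(2)=-180; C_bb(-4)=-72, C_bb(-2)=24, C_bb(-1)=-36.
Local maxima occur where both diagonal entries negative: (-3, -4), (-3, -1), (2, -4), (2, -1). Count: 4.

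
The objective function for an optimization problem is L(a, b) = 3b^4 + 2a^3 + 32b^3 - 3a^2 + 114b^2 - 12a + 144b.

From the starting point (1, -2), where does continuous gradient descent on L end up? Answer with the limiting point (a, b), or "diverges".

(2, -1)

L is separable, so gradient descent decouples: a follows -∂L/∂a, b follows -∂L/∂b.
∂L/∂a = 6(a - 2)(a + 1); at a=1 this is -12, so a increases.
∂L/∂b = 12(b + 1)(b + 3)(b + 4); at b=-2 this is -24, so b increases.
a converges to its nearest critical value 2 (a local min of the a-part); b converges to -1. The iterate converges to (2, -1).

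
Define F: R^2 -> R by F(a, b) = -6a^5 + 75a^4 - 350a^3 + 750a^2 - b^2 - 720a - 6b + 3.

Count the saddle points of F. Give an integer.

F separates as a function of a plus a function of b, so ∇F=0 decouples.
∂F/∂a = -30(a - 4)(a - 3)(a - 2)(a - 1) = 0 at a ∈ {1, 2, 3, 4}; ∂F/∂b = -2(b + 3) = 0 at b ∈ {-3}.
The Hessian is diagonal: diag(F_aa, F_bb). Second derivatives: F_aa(1)=180, F_aa(2)=-60, F_aa(3)=60, F_aa(4)=-180; F_bb(-3)=-2.
Saddle points occur where the two diagonal entries have opposite signs: (1, -3), (3, -3). Count: 2.

2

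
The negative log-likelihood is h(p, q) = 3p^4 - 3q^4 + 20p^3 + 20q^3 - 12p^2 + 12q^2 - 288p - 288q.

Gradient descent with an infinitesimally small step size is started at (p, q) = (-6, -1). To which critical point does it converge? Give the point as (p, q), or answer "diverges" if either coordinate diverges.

h is separable, so gradient descent decouples: p follows -∂h/∂p, q follows -∂h/∂q.
∂h/∂p = 12(p - 2)(p + 3)(p + 4); at p=-6 this is -576, so p increases.
∂h/∂q = -12(q - 4)(q - 3)(q + 2); at q=-1 this is -240, so q increases.
p converges to its nearest critical value -4 (a local min of the p-part); q converges to 3. The iterate converges to (-4, 3).

(-4, 3)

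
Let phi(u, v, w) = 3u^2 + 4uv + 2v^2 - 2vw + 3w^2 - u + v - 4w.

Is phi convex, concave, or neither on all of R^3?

phi is quadratic, so its Hessian is the constant matrix H = [[6, 4, 0], [4, 4, -2], [0, -2, 6]].
Leading principal minors: 6, 8, 24.
All positive ⇒ H ≻ 0 ⇒ convex.

convex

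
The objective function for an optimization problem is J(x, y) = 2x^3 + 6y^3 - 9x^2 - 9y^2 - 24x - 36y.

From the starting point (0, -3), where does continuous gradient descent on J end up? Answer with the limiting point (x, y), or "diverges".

diverges

J is separable, so gradient descent decouples: x follows -∂J/∂x, y follows -∂J/∂y.
∂J/∂x = 6(x - 4)(x + 1); at x=0 this is -24, so x increases.
∂J/∂y = 18(y - 2)(y + 1); at y=-3 this is 180, so y decreases.
The y-coordinate has no critical point in that direction and runs off to infinity.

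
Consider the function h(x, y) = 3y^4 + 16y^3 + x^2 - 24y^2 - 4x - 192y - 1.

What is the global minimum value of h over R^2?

h(x,y) separates as P(x) + Q(y) − 1, so its minimum is min P + min Q − 1.
P'(x) = 2x - 4 vanishes at x ∈ {2}; Q'(y) = 12(y - 2)(y + 2)(y + 4) vanishes at y ∈ {-4, -2, 2}.
Local minima of P (where P''>0): P(2)=-4. Local minima of Q: Q(-4)=128, Q(2)=-304.
So the global minimum of h is P(2) + Q(2) − 1 = -4 − 304 − 1 = -309, attained at (2, 2).

-309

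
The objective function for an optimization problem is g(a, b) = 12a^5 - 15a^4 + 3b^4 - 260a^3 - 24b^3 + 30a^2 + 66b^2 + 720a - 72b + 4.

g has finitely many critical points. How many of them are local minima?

g separates as a function of a plus a function of b, so ∇g=0 decouples.
∂g/∂a = 60(a - 4)(a - 1)(a + 1)(a + 3) = 0 at a ∈ {-3, -1, 1, 4}; ∂g/∂b = 12(b - 3)(b - 2)(b - 1) = 0 at b ∈ {1, 2, 3}.
The Hessian is diagonal: diag(g_aa, g_bb). Second derivatives: g_aa(-3)=-3360, g_aa(-1)=1200, g_aa(1)=-1440, g_aa(4)=6300; g_bb(1)=24, g_bb(2)=-12, g_bb(3)=24.
Local minima occur where both diagonal entries positive: (-1, 1), (-1, 3), (4, 1), (4, 3). Count: 4.

4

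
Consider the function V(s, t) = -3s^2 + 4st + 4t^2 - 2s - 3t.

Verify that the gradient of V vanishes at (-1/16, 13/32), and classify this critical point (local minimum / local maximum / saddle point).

∇V = (-6s + 4t - 2, 4s + 8t - 3); substituting (-1/16, 13/32) gives ∇V = (0, 0), so (-1/16, 13/32) is indeed a critical point.
The Hessian of V is constant: H = [[-6, 4], [4, 8]].
det(H) = (-6)·8 − 4² = -64.
Since det(H) < 0, H is indefinite and the critical point is a saddle point.

saddle point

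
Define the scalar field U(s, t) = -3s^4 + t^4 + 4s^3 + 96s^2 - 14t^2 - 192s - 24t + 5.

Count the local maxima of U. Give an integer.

2

U separates as a function of s plus a function of t, so ∇U=0 decouples.
∂U/∂s = -12(s - 4)(s - 1)(s + 4) = 0 at s ∈ {-4, 1, 4}; ∂U/∂t = 4(t - 3)(t + 1)(t + 2) = 0 at t ∈ {-2, -1, 3}.
The Hessian is diagonal: diag(U_ss, U_tt). Second derivatives: U_ss(-4)=-480, U_ss(1)=180, U_ss(4)=-288; U_tt(-2)=20, U_tt(-1)=-16, U_tt(3)=80.
Local maxima occur where both diagonal entries negative: (-4, -1), (4, -1). Count: 2.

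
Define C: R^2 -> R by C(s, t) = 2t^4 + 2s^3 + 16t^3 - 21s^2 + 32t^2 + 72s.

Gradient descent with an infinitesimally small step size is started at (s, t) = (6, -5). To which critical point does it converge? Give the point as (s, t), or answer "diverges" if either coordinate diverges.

C is separable, so gradient descent decouples: s follows -∂C/∂s, t follows -∂C/∂t.
∂C/∂s = 6(s - 4)(s - 3); at s=6 this is 36, so s decreases.
∂C/∂t = 8t(t + 2)(t + 4); at t=-5 this is -120, so t increases.
s converges to its nearest critical value 4 (a local min of the s-part); t converges to -4. The iterate converges to (4, -4).

(4, -4)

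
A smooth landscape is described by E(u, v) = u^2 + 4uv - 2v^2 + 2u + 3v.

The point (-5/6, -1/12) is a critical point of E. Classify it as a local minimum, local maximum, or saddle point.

saddle point

The Hessian of E is constant: H = [[2, 4], [4, -4]].
det(H) = 2·(-4) − 4² = -24.
Since det(H) < 0, H is indefinite and the critical point is a saddle point.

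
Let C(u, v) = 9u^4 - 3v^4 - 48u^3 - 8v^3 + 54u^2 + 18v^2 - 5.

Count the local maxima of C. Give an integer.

C separates as a function of u plus a function of v, so ∇C=0 decouples.
∂C/∂u = 36u(u - 3)(u - 1) = 0 at u ∈ {0, 1, 3}; ∂C/∂v = -12v(v - 1)(v + 3) = 0 at v ∈ {-3, 0, 1}.
The Hessian is diagonal: diag(C_uu, C_vv). Second derivatives: C_uu(0)=108, C_uu(1)=-72, C_uu(3)=216; C_vv(-3)=-144, C_vv(0)=36, C_vv(1)=-48.
Local maxima occur where both diagonal entries negative: (1, -3), (1, 1). Count: 2.

2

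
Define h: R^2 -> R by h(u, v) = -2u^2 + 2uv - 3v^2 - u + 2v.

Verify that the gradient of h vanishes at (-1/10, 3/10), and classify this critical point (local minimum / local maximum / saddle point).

∇h = (-4u + 2v - 1, 2u - 6v + 2); substituting (-1/10, 3/10) gives ∇h = (0, 0), so (-1/10, 3/10) is indeed a critical point.
The Hessian of h is constant: H = [[-4, 2], [2, -6]].
det(H) = (-4)·(-6) − 2² = 20.
det(H) > 0 and tr(H) = -10 < 0, so H is negative definite and the point is a local maximum.

local maximum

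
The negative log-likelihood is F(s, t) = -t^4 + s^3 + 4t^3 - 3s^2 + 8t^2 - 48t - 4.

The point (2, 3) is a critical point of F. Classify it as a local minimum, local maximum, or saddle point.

The mixed partial ∂²F/∂s∂t is 0, so the Hessian at any point is diag(F_ss, F_tt) = diag(6(s - 1), 4(-3t^2 + 6t + 4)).
At (2, 3): H = diag(6, -20).
The eigenvalues have opposite signs, so H is indefinite: a saddle point.

saddle point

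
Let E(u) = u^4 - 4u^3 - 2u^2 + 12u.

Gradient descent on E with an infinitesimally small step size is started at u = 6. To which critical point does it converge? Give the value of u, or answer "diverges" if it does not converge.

3

E'(u) = 4(u - 3)(u - 1)(u + 1), so E'(6) = 420.
Gradient descent moves in the -E' direction, i.e. u is decreasing.
The nearest critical point in that direction is u = 3, where E'' = 32 > 0 (a local minimum). The iterate converges there.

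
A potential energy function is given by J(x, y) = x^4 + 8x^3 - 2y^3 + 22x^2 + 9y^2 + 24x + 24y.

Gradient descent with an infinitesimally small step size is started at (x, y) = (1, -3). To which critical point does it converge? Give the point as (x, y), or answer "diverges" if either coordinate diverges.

(-1, -1)

J is separable, so gradient descent decouples: x follows -∂J/∂x, y follows -∂J/∂y.
∂J/∂x = 4(x + 1)(x + 2)(x + 3); at x=1 this is 96, so x decreases.
∂J/∂y = -6(y - 4)(y + 1); at y=-3 this is -84, so y increases.
x converges to its nearest critical value -1 (a local min of the x-part); y converges to -1. The iterate converges to (-1, -1).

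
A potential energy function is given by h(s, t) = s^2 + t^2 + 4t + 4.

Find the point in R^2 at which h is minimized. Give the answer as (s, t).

h(s,t) separates as P(s) + Q(t) + 4, so its minimum is min P + min Q + 4.
P'(s) = 2s vanishes at s ∈ {0}; Q'(t) = 2(t + 2) vanishes at t ∈ {-2}.
Local minima of P (where P''>0): P(0)=0. Local minima of Q: Q(-2)=-4.
So the global minimum of h is P(0) + Q(-2) + 4 = 0 − 4 + 4 = 0, attained at (0, -2).

(0, -2)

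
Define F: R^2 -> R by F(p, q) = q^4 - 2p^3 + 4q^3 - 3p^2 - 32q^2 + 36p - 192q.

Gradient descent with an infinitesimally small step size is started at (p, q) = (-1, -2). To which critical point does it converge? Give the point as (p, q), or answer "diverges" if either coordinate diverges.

(-3, 4)

F is separable, so gradient descent decouples: p follows -∂F/∂p, q follows -∂F/∂q.
∂F/∂p = -6(p - 2)(p + 3); at p=-1 this is 36, so p decreases.
∂F/∂q = 4(q - 4)(q + 3)(q + 4); at q=-2 this is -48, so q increases.
p converges to its nearest critical value -3 (a local min of the p-part); q converges to 4. The iterate converges to (-3, 4).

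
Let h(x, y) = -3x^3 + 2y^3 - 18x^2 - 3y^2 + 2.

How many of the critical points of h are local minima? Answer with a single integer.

1

h separates as a function of x plus a function of y, so ∇h=0 decouples.
∂h/∂x = -9x(x + 4) = 0 at x ∈ {-4, 0}; ∂h/∂y = 6y(y - 1) = 0 at y ∈ {0, 1}.
The Hessian is diagonal: diag(h_xx, h_yy). Second derivatives: h_xx(-4)=36, h_xx(0)=-36; h_yy(0)=-6, h_yy(1)=6.
Local minima occur where both diagonal entries positive: (-4, 1). Count: 1.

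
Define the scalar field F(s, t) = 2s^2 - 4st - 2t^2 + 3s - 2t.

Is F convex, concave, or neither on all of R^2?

F is quadratic, so its Hessian is the constant matrix H = [[4, -4], [-4, -4]].
det(H) = -32, tr(H) = 0.
det(H) < 0, so H is indefinite: neither convex nor concave.

neither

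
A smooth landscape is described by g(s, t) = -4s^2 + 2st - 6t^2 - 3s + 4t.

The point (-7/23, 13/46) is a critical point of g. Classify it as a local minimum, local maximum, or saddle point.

The Hessian of g is constant: H = [[-8, 2], [2, -12]].
det(H) = (-8)·(-12) − 2² = 92.
det(H) > 0 and tr(H) = -20 < 0, so H is negative definite and the point is a local maximum.

local maximum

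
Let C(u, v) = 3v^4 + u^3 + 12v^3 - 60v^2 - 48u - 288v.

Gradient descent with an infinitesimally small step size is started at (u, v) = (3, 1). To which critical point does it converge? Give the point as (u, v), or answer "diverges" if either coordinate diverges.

C is separable, so gradient descent decouples: u follows -∂C/∂u, v follows -∂C/∂v.
∂C/∂u = 3(u - 4)(u + 4); at u=3 this is -21, so u increases.
∂C/∂v = 12(v - 3)(v + 2)(v + 4); at v=1 this is -360, so v increases.
u converges to its nearest critical value 4 (a local min of the u-part); v converges to 3. The iterate converges to (4, 3).

(4, 3)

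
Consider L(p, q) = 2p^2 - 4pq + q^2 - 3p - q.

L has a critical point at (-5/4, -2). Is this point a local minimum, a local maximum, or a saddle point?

The Hessian of L is constant: H = [[4, -4], [-4, 2]].
det(H) = 4·2 − (-4)² = -8.
Since det(H) < 0, H is indefinite and the critical point is a saddle point.

saddle point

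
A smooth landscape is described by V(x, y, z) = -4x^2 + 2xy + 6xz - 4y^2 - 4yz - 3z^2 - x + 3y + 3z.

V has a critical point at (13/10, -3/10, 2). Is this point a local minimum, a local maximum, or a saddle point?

The Hessian is constant: H = [[-8, 2, 6], [2, -8, -4], [6, -4, -6]].
Leading principal minors: Δ₁ = -8, Δ₂ = 60, Δ₃ = -40.
The minors alternate sign starting negative (−, +, −), so H is negative definite: a local maximum.

local maximum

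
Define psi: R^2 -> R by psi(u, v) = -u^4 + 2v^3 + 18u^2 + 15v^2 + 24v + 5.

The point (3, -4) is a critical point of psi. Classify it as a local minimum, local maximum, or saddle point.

local maximum

The mixed partial ∂²psi/∂u∂v is 0, so the Hessian at any point is diag(psi_uu, psi_vv) = diag(12(-u^2 + 3), 6(2v + 5)).
At (3, -4): H = diag(-72, -18).
Both eigenvalues are negative, so H is negative definite: a local maximum.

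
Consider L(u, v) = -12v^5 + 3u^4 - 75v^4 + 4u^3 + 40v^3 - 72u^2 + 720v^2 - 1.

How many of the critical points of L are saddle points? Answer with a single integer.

L separates as a function of u plus a function of v, so ∇L=0 decouples.
∂L/∂u = 12u(u - 3)(u + 4) = 0 at u ∈ {-4, 0, 3}; ∂L/∂v = -60v(v - 2)(v + 3)(v + 4) = 0 at v ∈ {-4, -3, 0, 2}.
The Hessian is diagonal: diag(L_uu, L_vv). Second derivatives: L_uu(-4)=336, L_uu(0)=-144, L_uu(3)=252; L_vv(-4)=1440, L_vv(-3)=-900, L_vv(0)=1440, L_vv(2)=-3600.
Saddle points occur where the two diagonal entries have opposite signs: (-4, -3), (-4, 2), (0, -4), (0, 0), (3, -3), (3, 2). Count: 6.

6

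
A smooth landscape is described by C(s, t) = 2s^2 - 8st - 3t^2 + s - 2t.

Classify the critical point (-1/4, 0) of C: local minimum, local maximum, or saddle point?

saddle point

The Hessian of C is constant: H = [[4, -8], [-8, -6]].
det(H) = 4·(-6) − (-8)² = -88.
Since det(H) < 0, H is indefinite and the critical point is a saddle point.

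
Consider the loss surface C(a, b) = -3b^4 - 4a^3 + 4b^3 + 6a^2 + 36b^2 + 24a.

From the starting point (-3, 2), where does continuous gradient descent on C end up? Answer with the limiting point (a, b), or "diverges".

(-1, 0)

C is separable, so gradient descent decouples: a follows -∂C/∂a, b follows -∂C/∂b.
∂C/∂a = -12(a - 2)(a + 1); at a=-3 this is -120, so a increases.
∂C/∂b = -12b(b - 3)(b + 2); at b=2 this is 96, so b decreases.
a converges to its nearest critical value -1 (a local min of the a-part); b converges to 0. The iterate converges to (-1, 0).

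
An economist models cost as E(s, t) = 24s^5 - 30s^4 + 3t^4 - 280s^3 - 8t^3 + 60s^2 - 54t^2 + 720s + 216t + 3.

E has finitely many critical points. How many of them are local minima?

4

E separates as a function of s plus a function of t, so ∇E=0 decouples.
∂E/∂s = 120(s - 3)(s - 1)(s + 1)(s + 2) = 0 at s ∈ {-2, -1, 1, 3}; ∂E/∂t = 12(t - 3)(t - 2)(t + 3) = 0 at t ∈ {-3, 2, 3}.
The Hessian is diagonal: diag(E_ss, E_tt). Second derivatives: E_ss(-2)=-1800, E_ss(-1)=960, E_ss(1)=-1440, E_ss(3)=4800; E_tt(-3)=360, E_tt(2)=-60, E_tt(3)=72.
Local minima occur where both diagonal entries positive: (-1, -3), (-1, 3), (3, -3), (3, 3). Count: 4.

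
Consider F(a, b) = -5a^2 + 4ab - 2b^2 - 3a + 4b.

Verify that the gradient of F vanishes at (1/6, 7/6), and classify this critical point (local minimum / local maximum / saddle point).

local maximum

∇F = (-10a + 4b - 3, 4a - 4b + 4); substituting (1/6, 7/6) gives ∇F = (0, 0), so (1/6, 7/6) is indeed a critical point.
The Hessian of F is constant: H = [[-10, 4], [4, -4]].
det(H) = (-10)·(-4) − 4² = 24.
det(H) > 0 and tr(H) = -14 < 0, so H is negative definite and the point is a local maximum.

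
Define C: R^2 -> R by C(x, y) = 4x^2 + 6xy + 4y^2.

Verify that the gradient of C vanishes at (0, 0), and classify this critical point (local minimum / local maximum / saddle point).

local minimum

∇C = (8x + 6y, 6x + 8y); substituting (0, 0) gives ∇C = (0, 0), so (0, 0) is indeed a critical point.
The Hessian of C is constant: H = [[8, 6], [6, 8]].
det(H) = 8·8 − 6² = 28.
det(H) > 0 and tr(H) = 16 > 0, so H is positive definite and the point is a local minimum.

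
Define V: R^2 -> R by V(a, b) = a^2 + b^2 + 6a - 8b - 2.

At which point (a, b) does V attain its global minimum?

(-3, 4)

V(a,b) separates as P(a) + Q(b) − 2, so its minimum is min P + min Q − 2.
P'(a) = 2a + 6 vanishes at a ∈ {-3}; Q'(b) = 2b - 8 vanishes at b ∈ {4}.
Local minima of P (where P''>0): P(-3)=-9. Local minima of Q: Q(4)=-16.
So the global minimum of V is P(-3) + Q(4) − 2 = -9 − 16 − 2 = -27, attained at (-3, 4).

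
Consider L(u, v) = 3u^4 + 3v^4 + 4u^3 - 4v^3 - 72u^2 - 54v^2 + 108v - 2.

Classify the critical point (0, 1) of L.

The mixed partial ∂²L/∂u∂v is 0, so the Hessian at any point is diag(L_uu, L_vv) = diag(12(3u^2 + 2u - 12), 12(3v^2 - 2v - 9)).
At (0, 1): H = diag(-144, -96).
Both eigenvalues are negative, so H is negative definite: a local maximum.

local maximum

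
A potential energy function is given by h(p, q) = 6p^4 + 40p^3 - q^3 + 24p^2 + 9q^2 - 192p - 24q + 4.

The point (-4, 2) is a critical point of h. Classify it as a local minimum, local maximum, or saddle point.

local minimum

The mixed partial ∂²h/∂p∂q is 0, so the Hessian at any point is diag(h_pp, h_qq) = diag(24(3p^2 + 10p + 2), 6(-q + 3)).
At (-4, 2): H = diag(240, 6).
Both eigenvalues are positive, so H is positive definite: a local minimum.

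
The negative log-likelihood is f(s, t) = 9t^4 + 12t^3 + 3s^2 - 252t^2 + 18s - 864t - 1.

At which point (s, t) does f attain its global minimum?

f(s,t) separates as P(s) + Q(t) − 1, so its minimum is min P + min Q − 1.
P'(s) = 6s + 18 vanishes at s ∈ {-3}; Q'(t) = 36(t - 4)(t + 2)(t + 3) vanishes at t ∈ {-3, -2, 4}.
Local minima of P (where P''>0): P(-3)=-27. Local minima of Q: Q(-3)=729, Q(4)=-4416.
So the global minimum of f is P(-3) + Q(4) − 1 = -27 − 4416 − 1 = -4444, attained at (-3, 4).

(-3, 4)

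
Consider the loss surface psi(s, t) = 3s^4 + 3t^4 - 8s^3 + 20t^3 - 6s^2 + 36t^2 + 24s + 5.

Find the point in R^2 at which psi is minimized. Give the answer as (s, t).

psi(s,t) separates as P(s) + Q(t) + 5, so its minimum is min P + min Q + 5.
P'(s) = 12(s - 2)(s - 1)(s + 1) vanishes at s ∈ {-1, 1, 2}; Q'(t) = 12t(t + 2)(t + 3) vanishes at t ∈ {-3, -2, 0}.
Local minima of P (where P''>0): P(-1)=-19, P(2)=8. Local minima of Q: Q(-3)=27, Q(0)=0.
So the global minimum of psi is P(-1) + Q(0) + 5 = -19 + 0 + 5 = -14, attained at (-1, 0).

(-1, 0)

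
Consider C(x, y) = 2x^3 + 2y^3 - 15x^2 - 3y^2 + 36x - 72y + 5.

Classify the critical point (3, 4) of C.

local minimum

The mixed partial ∂²C/∂x∂y is 0, so the Hessian at any point is diag(C_xx, C_yy) = diag(6(2x - 5), 6(2y - 1)).
At (3, 4): H = diag(6, 42).
Both eigenvalues are positive, so H is positive definite: a local minimum.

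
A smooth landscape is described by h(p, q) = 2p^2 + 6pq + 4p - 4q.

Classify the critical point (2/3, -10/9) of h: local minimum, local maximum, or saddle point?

saddle point

The Hessian of h is constant: H = [[4, 6], [6, 0]].
det(H) = 4·0 − 6² = -36.
Since det(H) < 0, H is indefinite and the critical point is a saddle point.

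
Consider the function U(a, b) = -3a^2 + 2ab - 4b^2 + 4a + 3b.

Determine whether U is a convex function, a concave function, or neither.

concave

U is quadratic, so its Hessian is the constant matrix H = [[-6, 2], [2, -8]].
det(H) = 44, tr(H) = -14.
det(H) > 0 and tr(H) < 0, so H is negative definite everywhere: concave.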